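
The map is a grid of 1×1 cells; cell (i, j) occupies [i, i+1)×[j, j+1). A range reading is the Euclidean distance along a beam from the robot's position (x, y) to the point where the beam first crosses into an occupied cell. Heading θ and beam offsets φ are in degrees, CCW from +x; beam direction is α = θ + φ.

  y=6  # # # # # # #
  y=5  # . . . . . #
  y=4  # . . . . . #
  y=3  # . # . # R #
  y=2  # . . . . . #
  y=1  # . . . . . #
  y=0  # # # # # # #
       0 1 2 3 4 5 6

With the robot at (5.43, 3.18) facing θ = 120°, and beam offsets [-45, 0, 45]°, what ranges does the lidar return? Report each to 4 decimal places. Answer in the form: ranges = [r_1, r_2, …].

ranges = [2.2023, 0.8600, 0.4452]

beam 1: φ=-45°, α=75°
  direction (0.2588, 0.9659); cell (5,3); t to first gridline: x 2.2023, y 0.8489 (then +3.8637 / +1.0353)
    (5,4) via y @ 0.8489
    (5,5) via y @ 1.8842
    (6,5) via x @ 2.2023  # hit
  → r_1 = 2.2023
beam 2: φ=0°, α=120°
  direction (-0.5000, 0.8660); cell (5,3); t to first gridline: x 0.8600, y 0.9469 (then +2.0000 / +1.1547)
    (4,3) via x @ 0.8600  # hit
  → r_2 = 0.8600
beam 3: φ=45°, α=165°
  direction (-0.9659, 0.2588); cell (5,3); t to first gridline: x 0.4452, y 3.1682 (then +1.0353 / +3.8637)
    (4,3) via x @ 0.4452  # hit
  → r_3 = 0.4452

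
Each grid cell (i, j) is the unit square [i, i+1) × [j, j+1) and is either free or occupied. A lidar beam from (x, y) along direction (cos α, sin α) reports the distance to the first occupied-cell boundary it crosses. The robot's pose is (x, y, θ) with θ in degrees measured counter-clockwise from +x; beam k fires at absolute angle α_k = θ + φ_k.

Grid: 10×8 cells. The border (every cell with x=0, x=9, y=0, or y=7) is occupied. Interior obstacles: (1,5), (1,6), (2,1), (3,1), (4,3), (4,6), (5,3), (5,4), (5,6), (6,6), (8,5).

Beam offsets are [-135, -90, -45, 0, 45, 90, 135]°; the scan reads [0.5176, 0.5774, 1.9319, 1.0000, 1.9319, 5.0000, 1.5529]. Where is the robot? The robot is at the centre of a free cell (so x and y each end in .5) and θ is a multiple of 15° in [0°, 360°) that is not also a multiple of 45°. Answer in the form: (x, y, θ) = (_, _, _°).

(x, y, θ) = (6.5, 5.5, 210°)

The pose lattice has 37·16 = 592 candidates. Test each by forward raycasting.
  (4.5, 4.5, 285°): beam 1 = 2.8868 ≠ 0.5176 ✗
  (1.5, 4.5, 300°): beam 4 = 2.8868 ≠ 1.0000 ✗
  (7.5, 1.5, 285°): beam 1 = 3.0000 ≠ 0.5176 ✗
  (7.5, 3.5, 255°): beam 1 = 2.8868 ≠ 0.5176 ✗
  (1.5, 1.5, 300°): beam 3 = 0.5176 ≠ 1.9319 ✗
  …
  (6.5, 5.5, 210°): r_1=0.5176, r_2=0.5774, r_3=1.9319, r_4=1.0000, r_5=1.9319, r_6=5.0000, r_7=1.5529 — all match ✓
Unique over the lattice → pose = (6.5, 5.5, 210°).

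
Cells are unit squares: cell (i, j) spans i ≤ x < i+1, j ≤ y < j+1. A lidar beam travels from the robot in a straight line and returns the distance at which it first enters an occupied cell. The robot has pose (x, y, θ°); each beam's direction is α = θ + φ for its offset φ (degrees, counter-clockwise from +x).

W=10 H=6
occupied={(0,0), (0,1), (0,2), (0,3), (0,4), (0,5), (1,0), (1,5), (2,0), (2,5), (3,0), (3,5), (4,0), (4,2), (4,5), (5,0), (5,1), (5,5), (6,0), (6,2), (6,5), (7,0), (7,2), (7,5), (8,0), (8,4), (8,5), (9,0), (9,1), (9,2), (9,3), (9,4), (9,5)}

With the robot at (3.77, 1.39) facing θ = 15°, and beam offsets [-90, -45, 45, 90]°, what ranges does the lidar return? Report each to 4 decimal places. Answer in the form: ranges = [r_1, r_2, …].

beam 1: φ=-90°, α=285°
  d=(0.2588,-0.9659)  start (3,1)  tX=0.8887 tY=0.4038  stride 1/|dx|=3.8637 1/|dy|=1.0353
    cross y-line → (3,0), t=0.4038 (wall)
  → r_1 = 0.4038
beam 2: φ=-45°, α=330°
  d=(0.8660,-0.5000)  start (3,1)  tX=0.2656 tY=0.7800  stride 1/|dx|=1.1547 1/|dy|=2.0000
    cross x-line → (4,1), t=0.2656
    cross y-line → (4,0), t=0.7800 (wall)
  → r_2 = 0.7800
beam 3: φ=45°, α=60°
  d=(0.5000,0.8660)  start (3,1)  tX=0.4600 tY=0.7044  stride 1/|dx|=2.0000 1/|dy|=1.1547
    cross x-line → (4,1), t=0.4600
    cross y-line → (4,2), t=0.7044 (wall)
  → r_3 = 0.7044
beam 4: φ=90°, α=105°
  d=(-0.2588,0.9659)  start (3,1)  tX=2.9751 tY=0.6315  stride 1/|dx|=3.8637 1/|dy|=1.0353
    cross y-line → (3,2), t=0.6315
    cross y-line → (3,3), t=1.6668
    cross y-line → (3,4), t=2.7021
    cross x-line → (2,4), t=2.9751
    cross y-line → (2,5), t=3.7373 (wall)
  → r_4 = 3.7373

ranges = [0.4038, 0.7800, 0.7044, 3.7373]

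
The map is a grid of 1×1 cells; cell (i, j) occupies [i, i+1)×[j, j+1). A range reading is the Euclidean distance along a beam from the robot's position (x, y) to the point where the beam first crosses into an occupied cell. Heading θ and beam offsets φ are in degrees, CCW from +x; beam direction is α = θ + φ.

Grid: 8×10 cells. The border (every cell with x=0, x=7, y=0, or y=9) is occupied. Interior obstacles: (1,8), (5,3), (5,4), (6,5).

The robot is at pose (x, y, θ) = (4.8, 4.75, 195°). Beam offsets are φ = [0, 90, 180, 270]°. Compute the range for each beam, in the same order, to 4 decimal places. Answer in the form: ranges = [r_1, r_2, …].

ranges = [3.9340, 0.7727, 0.2071, 4.3999]

beam 1: φ=0°, α=195°
  direction (-0.9659, -0.2588); cell (4,4); t to first gridline: x 0.8282, y 2.8978 (then +1.0353 / +3.8637)
    (3,4) via x @ 0.8282
    (2,4) via x @ 1.8635
    (2,3) via y @ 2.8978
    (1,3) via x @ 2.8988
    (0,3) via x @ 3.9340  # hit
  → r_1 = 3.9340
beam 2: φ=90°, α=285°
  direction (0.2588, -0.9659); cell (4,4); t to first gridline: x 0.7727, y 0.7765 (then +3.8637 / +1.0353)
    (5,4) via x @ 0.7727  # hit
  → r_2 = 0.7727
beam 3: φ=180°, α=15°
  direction (0.9659, 0.2588); cell (4,4); t to first gridline: x 0.2071, y 0.9659 (then +1.0353 / +3.8637)
    (5,4) via x @ 0.2071  # hit
  → r_3 = 0.2071
beam 4: φ=270°, α=105°
  direction (-0.2588, 0.9659); cell (4,4); t to first gridline: x 3.0910, y 0.2588 (then +3.8637 / +1.0353)
    (4,5) via y @ 0.2588
    (4,6) via y @ 1.2941
    (4,7) via y @ 2.3294
    (3,7) via x @ 3.0910
    (3,8) via y @ 3.3646
    (3,9) via y @ 4.3999  # hit
  → r_4 = 4.3999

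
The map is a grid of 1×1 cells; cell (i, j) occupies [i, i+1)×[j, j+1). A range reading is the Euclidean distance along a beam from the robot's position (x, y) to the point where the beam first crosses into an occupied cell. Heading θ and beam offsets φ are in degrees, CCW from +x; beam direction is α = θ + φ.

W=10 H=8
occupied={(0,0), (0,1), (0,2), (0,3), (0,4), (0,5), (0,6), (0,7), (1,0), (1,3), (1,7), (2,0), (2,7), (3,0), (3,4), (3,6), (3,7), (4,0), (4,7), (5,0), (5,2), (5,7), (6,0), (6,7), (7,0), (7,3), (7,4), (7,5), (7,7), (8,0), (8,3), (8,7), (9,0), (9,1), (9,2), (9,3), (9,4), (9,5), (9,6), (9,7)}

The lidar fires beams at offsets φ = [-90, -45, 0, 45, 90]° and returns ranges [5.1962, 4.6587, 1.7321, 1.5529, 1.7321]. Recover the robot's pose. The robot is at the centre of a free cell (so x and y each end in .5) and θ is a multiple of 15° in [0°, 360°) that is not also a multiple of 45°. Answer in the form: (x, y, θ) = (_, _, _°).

Enumerate (i+0.5, j+0.5, θ) over the 40 free cells and 16 admissible headings. For each, cast all 5 beams and compare to the given ranges.
  (8.5, 1.5, 255°): beam 1 = 2.5882 ≠ 5.1962 ✗
  (8.5, 1.5, 75°): beam 1 = 0.5176 ≠ 5.1962 ✗
  (6.5, 6.5, 255°): beam 1 = 1.9319 ≠ 5.1962 ✗
  (2.5, 4.5, 240°): beam 1 = 1.7321 ≠ 5.1962 ✗
  …
  (5.5, 5.5, 330°): r_1=5.1962, r_2=4.6587, r_3=1.7321, r_4=1.5529, r_5=1.7321 — all match ✓
Only this pose fits every beam.

(x, y, θ) = (5.5, 5.5, 330°)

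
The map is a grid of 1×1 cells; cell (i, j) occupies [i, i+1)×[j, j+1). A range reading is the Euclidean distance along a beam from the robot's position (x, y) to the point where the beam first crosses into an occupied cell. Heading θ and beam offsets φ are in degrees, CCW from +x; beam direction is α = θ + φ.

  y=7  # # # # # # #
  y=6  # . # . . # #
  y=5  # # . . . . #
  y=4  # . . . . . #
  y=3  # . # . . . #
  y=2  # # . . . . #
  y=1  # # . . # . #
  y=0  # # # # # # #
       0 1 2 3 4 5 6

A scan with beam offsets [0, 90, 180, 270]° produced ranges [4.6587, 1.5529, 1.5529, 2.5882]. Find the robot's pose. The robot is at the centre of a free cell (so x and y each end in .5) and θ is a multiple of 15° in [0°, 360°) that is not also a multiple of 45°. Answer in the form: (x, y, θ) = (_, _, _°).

(x, y, θ) = (3.5, 2.5, 75°)

The pose lattice has 23·16 = 368 candidates. Test each by forward raycasting.
  (5.5, 4.5, 345°): beam 1 = 0.5176 ≠ 4.6587 ✗
  (4.5, 2.5, 165°): beam 1 = 1.9319 ≠ 4.6587 ✗
  (3.5, 3.5, 15°): beam 1 = 2.5882 ≠ 4.6587 ✗
  …
  (3.5, 2.5, 75°): r_1=4.6587, r_2=1.5529, r_3=1.5529, r_4=2.5882 — all match ✓
Unique over the lattice → pose = (3.5, 2.5, 75°).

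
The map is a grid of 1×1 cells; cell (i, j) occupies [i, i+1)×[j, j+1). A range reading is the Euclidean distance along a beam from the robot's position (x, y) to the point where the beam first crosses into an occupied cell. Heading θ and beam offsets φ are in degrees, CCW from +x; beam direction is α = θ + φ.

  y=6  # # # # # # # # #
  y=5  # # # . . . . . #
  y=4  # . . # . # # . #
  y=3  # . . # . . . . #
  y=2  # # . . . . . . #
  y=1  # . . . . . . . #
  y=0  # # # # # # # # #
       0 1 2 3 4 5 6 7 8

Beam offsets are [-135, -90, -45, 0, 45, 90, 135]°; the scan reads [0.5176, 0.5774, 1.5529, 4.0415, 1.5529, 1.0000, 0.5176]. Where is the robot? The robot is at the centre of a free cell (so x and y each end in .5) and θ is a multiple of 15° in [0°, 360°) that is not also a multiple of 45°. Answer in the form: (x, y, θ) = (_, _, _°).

The pose lattice has 28·16 = 448 candidates. Test each by forward raycasting.
  (4.5, 5.5, 285°): beam 1 = 1.0000 ≠ 0.5176 ✗
  (6.5, 3.5, 60°): beam 1 = 2.5882 ≠ 0.5176 ✗
  (2.5, 2.5, 195°): beam 1 = 1.0000 ≠ 0.5176 ✗
  (2.5, 4.5, 210°): beam 4 = 1.7321 ≠ 4.0415 ✗
  …
  (1.5, 4.5, 300°): r_1=0.5176, r_2=0.5774, r_3=1.5529, r_4=4.0415, r_5=1.5529, r_6=1.0000, r_7=0.5176 — all match ✓
No second candidate reproduces the full scan.

(x, y, θ) = (1.5, 4.5, 300°)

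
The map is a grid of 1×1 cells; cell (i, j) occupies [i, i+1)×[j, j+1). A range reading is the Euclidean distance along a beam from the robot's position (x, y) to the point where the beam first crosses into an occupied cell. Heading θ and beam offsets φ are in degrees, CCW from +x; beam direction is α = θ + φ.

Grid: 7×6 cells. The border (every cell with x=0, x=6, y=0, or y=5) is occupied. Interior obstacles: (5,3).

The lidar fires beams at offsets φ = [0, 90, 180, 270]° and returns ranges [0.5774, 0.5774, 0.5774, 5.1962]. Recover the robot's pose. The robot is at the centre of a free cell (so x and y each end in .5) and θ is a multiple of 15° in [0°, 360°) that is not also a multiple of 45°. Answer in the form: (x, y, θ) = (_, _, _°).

(x, y, θ) = (5.5, 4.5, 300°)

Candidates: 19 free-cell centres × 16 headings = 304 poses. Raycast each; keep the one whose scan matches to 4 dp.
  (1.5, 1.5, 240°): beam 2 = 1.0000 ≠ 0.5774 ✗
  (1.5, 1.5, 345°): beam 1 = 1.9319 ≠ 0.5774 ✗
  (1.5, 2.5, 105°): beam 1 = 1.9319 ≠ 0.5774 ✗
  (2.5, 4.5, 210°): beam 1 = 1.7321 ≠ 0.5774 ✗
  …
  (5.5, 4.5, 300°): r_1=0.5774, r_2=0.5774, r_3=0.5774, r_4=5.1962 — all match ✓
Only this pose fits every beam.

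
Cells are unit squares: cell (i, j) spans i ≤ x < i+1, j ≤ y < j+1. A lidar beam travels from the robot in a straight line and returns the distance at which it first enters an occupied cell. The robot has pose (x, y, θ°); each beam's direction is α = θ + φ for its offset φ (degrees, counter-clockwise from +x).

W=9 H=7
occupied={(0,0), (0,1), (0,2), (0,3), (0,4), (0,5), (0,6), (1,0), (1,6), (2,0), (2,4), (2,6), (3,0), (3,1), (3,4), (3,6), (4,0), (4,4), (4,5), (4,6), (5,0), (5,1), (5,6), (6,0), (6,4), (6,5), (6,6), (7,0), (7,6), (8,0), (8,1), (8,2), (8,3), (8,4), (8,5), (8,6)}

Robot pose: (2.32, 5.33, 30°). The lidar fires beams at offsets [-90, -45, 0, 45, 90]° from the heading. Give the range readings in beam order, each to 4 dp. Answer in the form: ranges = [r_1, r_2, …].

beam 1: φ=-90°, α=300°
  dir = (cos 300°, sin 300°) = (0.5000, -0.8660); from cell (2,5)
  next x-line at t=1.3600, next y-line at t=0.3811; Δt_x=2.0000, Δt_y=1.1547
    y: enter (2,4) at t=0.3811 ← occupied
  → r_1 = 0.3811
beam 2: φ=-45°, α=345°
  dir = (cos 345°, sin 345°) = (0.9659, -0.2588); from cell (2,5)
  next x-line at t=0.7040, next y-line at t=1.2750; Δt_x=1.0353, Δt_y=3.8637
    x: enter (3,5) at t=0.7040
    y: enter (3,4) at t=1.2750 ← occupied
  → r_2 = 1.2750
beam 3: φ=0°, α=30°
  dir = (cos 30°, sin 30°) = (0.8660, 0.5000); from cell (2,5)
  next x-line at t=0.7852, next y-line at t=1.3400; Δt_x=1.1547, Δt_y=2.0000
    x: enter (3,5) at t=0.7852
    y: enter (3,6) at t=1.3400 ← occupied
  → r_3 = 1.3400
beam 4: φ=45°, α=75°
  dir = (cos 75°, sin 75°) = (0.2588, 0.9659); from cell (2,5)
  next x-line at t=2.6273, next y-line at t=0.6936; Δt_x=3.8637, Δt_y=1.0353
    y: enter (2,6) at t=0.6936 ← occupied
  → r_4 = 0.6936
beam 5: φ=90°, α=120°
  dir = (cos 120°, sin 120°) = (-0.5000, 0.8660); from cell (2,5)
  next x-line at t=0.6400, next y-line at t=0.7736; Δt_x=2.0000, Δt_y=1.1547
    x: enter (1,5) at t=0.6400
    y: enter (1,6) at t=0.7736 ← occupied
  → r_5 = 0.7736

ranges = [0.3811, 1.2750, 1.3400, 0.6936, 0.7736]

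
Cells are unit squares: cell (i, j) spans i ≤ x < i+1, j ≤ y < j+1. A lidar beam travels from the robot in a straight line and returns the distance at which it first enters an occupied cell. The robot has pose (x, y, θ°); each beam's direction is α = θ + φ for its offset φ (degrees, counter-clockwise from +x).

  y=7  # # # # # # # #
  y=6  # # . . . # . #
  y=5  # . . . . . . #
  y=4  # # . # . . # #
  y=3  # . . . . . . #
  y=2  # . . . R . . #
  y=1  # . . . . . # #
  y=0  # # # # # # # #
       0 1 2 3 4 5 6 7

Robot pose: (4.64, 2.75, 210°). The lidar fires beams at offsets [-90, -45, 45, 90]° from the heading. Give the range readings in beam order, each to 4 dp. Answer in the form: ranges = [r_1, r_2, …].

beam 1: φ=-90°, α=120°
  direction (-0.5000, 0.8660); cell (4,2); t to first gridline: x 1.2800, y 0.2887 (then +2.0000 / +1.1547)
    (4,3) via y @ 0.2887
    (3,3) via x @ 1.2800
    (3,4) via y @ 1.4434  # hit
  → r_1 = 1.4434
beam 2: φ=-45°, α=165°
  direction (-0.9659, 0.2588); cell (4,2); t to first gridline: x 0.6626, y 0.9659 (then +1.0353 / +3.8637)
    (3,2) via x @ 0.6626
    (3,3) via y @ 0.9659
    (2,3) via x @ 1.6979
    (1,3) via x @ 2.7331
    (0,3) via x @ 3.7684  # hit
  → r_2 = 3.7684
beam 3: φ=45°, α=255°
  direction (-0.2588, -0.9659); cell (4,2); t to first gridline: x 2.4728, y 0.7765 (then +3.8637 / +1.0353)
    (4,1) via y @ 0.7765
    (4,0) via y @ 1.8117  # hit
  → r_3 = 1.8117
beam 4: φ=90°, α=300°
  direction (0.5000, -0.8660); cell (4,2); t to first gridline: x 0.7200, y 0.8660 (then +2.0000 / +1.1547)
    (5,2) via x @ 0.7200
    (5,1) via y @ 0.8660
    (5,0) via y @ 2.0207  # hit
  → r_4 = 2.0207

ranges = [1.4434, 3.7684, 1.8117, 2.0207]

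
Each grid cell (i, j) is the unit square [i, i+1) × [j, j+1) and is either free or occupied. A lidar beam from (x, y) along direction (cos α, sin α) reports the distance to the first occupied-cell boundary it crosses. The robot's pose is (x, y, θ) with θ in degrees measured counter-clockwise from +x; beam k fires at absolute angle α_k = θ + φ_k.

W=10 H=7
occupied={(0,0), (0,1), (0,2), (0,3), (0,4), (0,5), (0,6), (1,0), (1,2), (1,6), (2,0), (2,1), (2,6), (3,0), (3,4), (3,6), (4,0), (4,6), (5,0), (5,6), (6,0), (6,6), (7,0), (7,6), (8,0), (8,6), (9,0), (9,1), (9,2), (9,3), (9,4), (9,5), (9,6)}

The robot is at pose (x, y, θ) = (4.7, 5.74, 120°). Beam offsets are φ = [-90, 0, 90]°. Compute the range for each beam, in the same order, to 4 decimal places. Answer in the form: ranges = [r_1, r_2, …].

ranges = [0.5200, 0.3002, 1.4800]

beam 1: φ=-90°, α=30°
  dir = (cos 30°, sin 30°) = (0.8660, 0.5000); from cell (4,5)
  next x-line at t=0.3464, next y-line at t=0.5200; Δt_x=1.1547, Δt_y=2.0000
    x: enter (5,5) at t=0.3464
    y: enter (5,6) at t=0.5200 ← occupied
  → r_1 = 0.5200
beam 2: φ=0°, α=120°
  dir = (cos 120°, sin 120°) = (-0.5000, 0.8660); from cell (4,5)
  next x-line at t=1.4000, next y-line at t=0.3002; Δt_x=2.0000, Δt_y=1.1547
    y: enter (4,6) at t=0.3002 ← occupied
  → r_2 = 0.3002
beam 3: φ=90°, α=210°
  dir = (cos 210°, sin 210°) = (-0.8660, -0.5000); from cell (4,5)
  next x-line at t=0.8083, next y-line at t=1.4800; Δt_x=1.1547, Δt_y=2.0000
    x: enter (3,5) at t=0.8083
    y: enter (3,4) at t=1.4800 ← occupied
  → r_3 = 1.4800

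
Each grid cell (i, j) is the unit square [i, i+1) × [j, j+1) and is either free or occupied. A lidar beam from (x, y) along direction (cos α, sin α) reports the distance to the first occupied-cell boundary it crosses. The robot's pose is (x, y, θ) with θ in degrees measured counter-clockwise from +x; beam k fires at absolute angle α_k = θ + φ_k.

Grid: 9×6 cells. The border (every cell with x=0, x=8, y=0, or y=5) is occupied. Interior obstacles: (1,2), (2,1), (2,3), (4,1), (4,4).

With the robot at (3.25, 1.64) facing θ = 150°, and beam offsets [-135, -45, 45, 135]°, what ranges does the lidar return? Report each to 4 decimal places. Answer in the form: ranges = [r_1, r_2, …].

beam 1: φ=-135°, α=15°
  dir = (cos 15°, sin 15°) = (0.9659, 0.2588); from cell (3,1)
  next x-line at t=0.7765, next y-line at t=1.3909; Δt_x=1.0353, Δt_y=3.8637
    x: enter (4,1) at t=0.7765 ← occupied
  → r_1 = 0.7765
beam 2: φ=-45°, α=105°
  dir = (cos 105°, sin 105°) = (-0.2588, 0.9659); from cell (3,1)
  next x-line at t=0.9659, next y-line at t=0.3727; Δt_x=3.8637, Δt_y=1.0353
    y: enter (3,2) at t=0.3727
    x: enter (2,2) at t=0.9659
    y: enter (2,3) at t=1.4080 ← occupied
  → r_2 = 1.4080
beam 3: φ=45°, α=195°
  dir = (cos 195°, sin 195°) = (-0.9659, -0.2588); from cell (3,1)
  next x-line at t=0.2588, next y-line at t=2.4728; Δt_x=1.0353, Δt_y=3.8637
    x: enter (2,1) at t=0.2588 ← occupied
  → r_3 = 0.2588
beam 4: φ=135°, α=285°
  dir = (cos 285°, sin 285°) = (0.2588, -0.9659); from cell (3,1)
  next x-line at t=2.8978, next y-line at t=0.6626; Δt_x=3.8637, Δt_y=1.0353
    y: enter (3,0) at t=0.6626 ← occupied
  → r_4 = 0.6626

ranges = [0.7765, 1.4080, 0.2588, 0.6626]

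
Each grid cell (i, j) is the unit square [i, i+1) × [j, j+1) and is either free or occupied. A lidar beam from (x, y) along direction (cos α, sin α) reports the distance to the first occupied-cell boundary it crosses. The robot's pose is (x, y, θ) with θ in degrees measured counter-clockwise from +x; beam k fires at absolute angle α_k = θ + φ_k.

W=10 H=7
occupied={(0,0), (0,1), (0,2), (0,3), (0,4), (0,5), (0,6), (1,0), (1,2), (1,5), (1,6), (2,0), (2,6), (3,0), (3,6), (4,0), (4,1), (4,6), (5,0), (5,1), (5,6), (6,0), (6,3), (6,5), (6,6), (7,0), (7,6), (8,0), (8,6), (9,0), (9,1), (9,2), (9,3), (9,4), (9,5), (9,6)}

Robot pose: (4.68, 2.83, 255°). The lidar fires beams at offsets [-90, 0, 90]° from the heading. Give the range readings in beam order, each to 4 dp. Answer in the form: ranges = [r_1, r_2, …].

beam 1: φ=-90°, α=165°
  cosα=-0.9659 sinα=0.2588 | (4,2) | tMaxX 0.7040 tMaxY 0.6568 | tΔX 1.0353 tΔY 3.8637
    t=0.6568 [y] (4,3)
    t=0.7040 [x] (3,3)
    t=1.7393 [x] (2,3)
    t=2.7745 [x] (1,3)
    t=3.8098 [x] (0,3) — stop
  → r_1 = 3.8098
beam 2: φ=0°, α=255°
  cosα=-0.2588 sinα=-0.9659 | (4,2) | tMaxX 2.6273 tMaxY 0.8593 | tΔX 3.8637 tΔY 1.0353
    t=0.8593 [y] (4,1) — stop
  → r_2 = 0.8593
beam 3: φ=90°, α=345°
  cosα=0.9659 sinα=-0.2588 | (4,2) | tMaxX 0.3313 tMaxY 3.2069 | tΔX 1.0353 tΔY 3.8637
    t=0.3313 [x] (5,2)
    t=1.3666 [x] (6,2)
    t=2.4018 [x] (7,2)
    t=3.2069 [y] (7,1)
    t=3.4371 [x] (8,1)
    t=4.4724 [x] (9,1) — stop
  → r_3 = 4.4724

ranges = [3.8098, 0.8593, 4.4724]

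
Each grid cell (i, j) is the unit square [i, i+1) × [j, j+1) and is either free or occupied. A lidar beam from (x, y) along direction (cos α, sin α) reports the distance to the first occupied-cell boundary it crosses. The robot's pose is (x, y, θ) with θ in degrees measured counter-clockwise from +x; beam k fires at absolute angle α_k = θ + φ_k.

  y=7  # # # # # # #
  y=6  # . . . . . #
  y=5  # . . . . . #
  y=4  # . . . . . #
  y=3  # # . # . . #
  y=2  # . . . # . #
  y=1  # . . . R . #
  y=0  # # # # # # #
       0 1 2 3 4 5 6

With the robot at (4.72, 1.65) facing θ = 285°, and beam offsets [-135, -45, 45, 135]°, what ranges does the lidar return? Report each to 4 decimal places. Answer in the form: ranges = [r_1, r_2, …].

beam 1: φ=-135°, α=150°
  direction (-0.8660, 0.5000); cell (4,1); t to first gridline: x 0.8314, y 0.7000 (then +1.1547 / +2.0000)
    (4,2) via y @ 0.7000  # hit
  → r_1 = 0.7000
beam 2: φ=-45°, α=240°
  direction (-0.5000, -0.8660); cell (4,1); t to first gridline: x 1.4400, y 0.7506 (then +2.0000 / +1.1547)
    (4,0) via y @ 0.7506  # hit
  → r_2 = 0.7506
beam 3: φ=45°, α=330°
  direction (0.8660, -0.5000); cell (4,1); t to first gridline: x 0.3233, y 1.3000 (then +1.1547 / +2.0000)
    (5,1) via x @ 0.3233
    (5,0) via y @ 1.3000  # hit
  → r_3 = 1.3000
beam 4: φ=135°, α=60°
  direction (0.5000, 0.8660); cell (4,1); t to first gridline: x 0.5600, y 0.4041 (then +2.0000 / +1.1547)
    (4,2) via y @ 0.4041  # hit
  → r_4 = 0.4041

ranges = [0.7000, 0.7506, 1.3000, 0.4041]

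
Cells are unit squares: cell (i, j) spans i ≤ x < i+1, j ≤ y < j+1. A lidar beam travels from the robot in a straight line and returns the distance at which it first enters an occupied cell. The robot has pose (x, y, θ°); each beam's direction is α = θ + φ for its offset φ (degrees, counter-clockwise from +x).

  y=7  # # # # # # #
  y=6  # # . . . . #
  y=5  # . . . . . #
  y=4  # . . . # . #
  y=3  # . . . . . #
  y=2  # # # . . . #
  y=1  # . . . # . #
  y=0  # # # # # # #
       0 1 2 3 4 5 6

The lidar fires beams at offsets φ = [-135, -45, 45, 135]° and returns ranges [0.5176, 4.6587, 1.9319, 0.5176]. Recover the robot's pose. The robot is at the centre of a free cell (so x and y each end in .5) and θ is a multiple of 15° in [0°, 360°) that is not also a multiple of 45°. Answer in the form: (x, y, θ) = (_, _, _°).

The pose lattice has 25·16 = 400 candidates. Test each by forward raycasting.
  (5.5, 5.5, 30°): beam 1 = 3.6235 ≠ 0.5176 ✗
  (3.5, 3.5, 120°): beam 1 = 2.5882 ≠ 0.5176 ✗
  (5.5, 2.5, 30°): beam 1 = 1.5529 ≠ 0.5176 ✗
  …
  (5.5, 6.5, 240°): r_1=0.5176, r_2=4.6587, r_3=1.9319, r_4=0.5176 — all match ✓
Unique over the lattice → pose = (5.5, 6.5, 240°).

(x, y, θ) = (5.5, 6.5, 240°)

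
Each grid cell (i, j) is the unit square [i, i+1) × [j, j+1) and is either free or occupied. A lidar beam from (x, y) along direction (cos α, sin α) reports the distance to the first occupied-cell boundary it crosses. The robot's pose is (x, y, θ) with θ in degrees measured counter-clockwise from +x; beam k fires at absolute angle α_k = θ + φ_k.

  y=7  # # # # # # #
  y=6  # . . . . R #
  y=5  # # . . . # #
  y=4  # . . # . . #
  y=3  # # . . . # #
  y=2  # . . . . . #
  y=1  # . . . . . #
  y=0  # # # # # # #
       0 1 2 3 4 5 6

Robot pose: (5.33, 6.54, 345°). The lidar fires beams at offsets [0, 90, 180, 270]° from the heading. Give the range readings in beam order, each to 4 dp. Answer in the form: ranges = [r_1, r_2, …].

ranges = [0.6936, 0.4762, 1.7773, 0.5590]

beam 1: φ=0°, α=345°
  cosα=0.9659 sinα=-0.2588 | (5,6) | tMaxX 0.6936 tMaxY 2.0864 | tΔX 1.0353 tΔY 3.8637
    t=0.6936 [x] (6,6) — stop
  → r_1 = 0.6936
beam 2: φ=90°, α=75°
  cosα=0.2588 sinα=0.9659 | (5,6) | tMaxX 2.5887 tMaxY 0.4762 | tΔX 3.8637 tΔY 1.0353
    t=0.4762 [y] (5,7) — stop
  → r_2 = 0.4762
beam 3: φ=180°, α=165°
  cosα=-0.9659 sinα=0.2588 | (5,6) | tMaxX 0.3416 tMaxY 1.7773 | tΔX 1.0353 tΔY 3.8637
    t=0.3416 [x] (4,6)
    t=1.3769 [x] (3,6)
    t=1.7773 [y] (3,7) — stop
  → r_3 = 1.7773
beam 4: φ=270°, α=255°
  cosα=-0.2588 sinα=-0.9659 | (5,6) | tMaxX 1.2750 tMaxY 0.5590 | tΔX 3.8637 tΔY 1.0353
    t=0.5590 [y] (5,5) — stop
  → r_4 = 0.5590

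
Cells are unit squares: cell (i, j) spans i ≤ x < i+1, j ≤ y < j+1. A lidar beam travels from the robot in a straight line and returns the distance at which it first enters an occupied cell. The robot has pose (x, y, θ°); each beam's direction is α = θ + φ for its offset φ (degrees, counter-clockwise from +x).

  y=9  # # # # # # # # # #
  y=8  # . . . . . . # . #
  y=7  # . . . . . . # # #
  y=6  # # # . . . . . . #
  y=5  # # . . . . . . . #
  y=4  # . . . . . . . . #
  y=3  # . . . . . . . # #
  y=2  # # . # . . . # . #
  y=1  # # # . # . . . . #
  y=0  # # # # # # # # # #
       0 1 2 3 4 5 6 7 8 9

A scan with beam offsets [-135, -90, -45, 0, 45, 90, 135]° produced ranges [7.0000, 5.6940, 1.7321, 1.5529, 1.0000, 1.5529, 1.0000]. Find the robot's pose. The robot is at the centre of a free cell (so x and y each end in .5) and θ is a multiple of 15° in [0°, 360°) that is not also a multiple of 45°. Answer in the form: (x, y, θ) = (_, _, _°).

(x, y, θ) = (2.5, 3.5, 165°)

Enumerate (i+0.5, j+0.5, θ) over the 51 free cells and 16 admissible headings. For each, cast all 7 beams and compare to the given ranges.
  (3.5, 4.5, 120°): beam 1 = 4.6587 ≠ 7.0000 ✗
  (7.5, 4.5, 345°): beam 1 = 4.0415 ≠ 7.0000 ✗
  (6.5, 8.5, 165°): beam 1 = 0.5774 ≠ 7.0000 ✗
  (5.5, 4.5, 240°): beam 1 = 4.6587 ≠ 7.0000 ✗
  (1.5, 8.5, 300°): beam 1 = 0.5176 ≠ 7.0000 ✗
  …
  (2.5, 3.5, 165°): r_1=7.0000, r_2=5.6940, r_3=1.7321, r_4=1.5529, r_5=1.0000, r_6=1.5529, r_7=1.0000 — all match ✓
Unique over the lattice → pose = (2.5, 3.5, 165°).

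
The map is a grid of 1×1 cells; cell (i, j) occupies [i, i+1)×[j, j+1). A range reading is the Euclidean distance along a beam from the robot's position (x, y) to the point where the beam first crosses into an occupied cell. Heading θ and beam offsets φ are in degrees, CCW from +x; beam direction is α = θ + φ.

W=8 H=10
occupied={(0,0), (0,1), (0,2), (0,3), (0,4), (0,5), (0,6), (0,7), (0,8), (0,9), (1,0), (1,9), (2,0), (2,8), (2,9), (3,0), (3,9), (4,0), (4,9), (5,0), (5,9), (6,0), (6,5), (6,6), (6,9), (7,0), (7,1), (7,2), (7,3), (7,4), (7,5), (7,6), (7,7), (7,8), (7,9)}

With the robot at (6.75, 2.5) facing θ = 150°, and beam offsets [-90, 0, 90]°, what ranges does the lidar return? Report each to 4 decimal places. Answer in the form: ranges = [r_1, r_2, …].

beam 1: φ=-90°, α=60°
  cosα=0.5000 sinα=0.8660 | (6,2) | tMaxX 0.5000 tMaxY 0.5774 | tΔX 2.0000 tΔY 1.1547
    t=0.5000 [x] (7,2) — stop
  → r_1 = 0.5000
beam 2: φ=0°, α=150°
  cosα=-0.8660 sinα=0.5000 | (6,2) | tMaxX 0.8660 tMaxY 1.0000 | tΔX 1.1547 tΔY 2.0000
    t=0.8660 [x] (5,2)
    t=1.0000 [y] (5,3)
    t=2.0207 [x] (4,3)
    t=3.0000 [y] (4,4)
    t=3.1754 [x] (3,4)
    t=4.3301 [x] (2,4)
    t=5.0000 [y] (2,5)
    t=5.4848 [x] (1,5)
    t=6.6395 [x] (0,5) — stop
  → r_2 = 6.6395
beam 3: φ=90°, α=240°
  cosα=-0.5000 sinα=-0.8660 | (6,2) | tMaxX 1.5000 tMaxY 0.5774 | tΔX 2.0000 tΔY 1.1547
    t=0.5774 [y] (6,1)
    t=1.5000 [x] (5,1)
    t=1.7321 [y] (5,0) — stop
  → r_3 = 1.7321

ranges = [0.5000, 6.6395, 1.7321]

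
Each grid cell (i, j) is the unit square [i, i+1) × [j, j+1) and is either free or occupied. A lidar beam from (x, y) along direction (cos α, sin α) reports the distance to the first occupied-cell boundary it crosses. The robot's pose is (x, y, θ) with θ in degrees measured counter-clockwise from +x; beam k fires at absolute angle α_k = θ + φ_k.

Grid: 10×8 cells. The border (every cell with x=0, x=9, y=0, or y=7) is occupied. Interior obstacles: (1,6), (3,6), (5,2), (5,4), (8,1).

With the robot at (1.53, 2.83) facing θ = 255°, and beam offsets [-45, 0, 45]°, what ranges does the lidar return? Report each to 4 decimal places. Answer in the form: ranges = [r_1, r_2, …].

beam 1: φ=-45°, α=210°
  direction (-0.8660, -0.5000); cell (1,2); t to first gridline: x 0.6120, y 1.6600 (then +1.1547 / +2.0000)
    (0,2) via x @ 0.6120  # hit
  → r_1 = 0.6120
beam 2: φ=0°, α=255°
  direction (-0.2588, -0.9659); cell (1,2); t to first gridline: x 2.0478, y 0.8593 (then +3.8637 / +1.0353)
    (1,1) via y @ 0.8593
    (1,0) via y @ 1.8946  # hit
  → r_2 = 1.8946
beam 3: φ=45°, α=300°
  direction (0.5000, -0.8660); cell (1,2); t to first gridline: x 0.9400, y 0.9584 (then +2.0000 / +1.1547)
    (2,2) via x @ 0.9400
    (2,1) via y @ 0.9584
    (2,0) via y @ 2.1131  # hit
  → r_3 = 2.1131

ranges = [0.6120, 1.8946, 2.1131]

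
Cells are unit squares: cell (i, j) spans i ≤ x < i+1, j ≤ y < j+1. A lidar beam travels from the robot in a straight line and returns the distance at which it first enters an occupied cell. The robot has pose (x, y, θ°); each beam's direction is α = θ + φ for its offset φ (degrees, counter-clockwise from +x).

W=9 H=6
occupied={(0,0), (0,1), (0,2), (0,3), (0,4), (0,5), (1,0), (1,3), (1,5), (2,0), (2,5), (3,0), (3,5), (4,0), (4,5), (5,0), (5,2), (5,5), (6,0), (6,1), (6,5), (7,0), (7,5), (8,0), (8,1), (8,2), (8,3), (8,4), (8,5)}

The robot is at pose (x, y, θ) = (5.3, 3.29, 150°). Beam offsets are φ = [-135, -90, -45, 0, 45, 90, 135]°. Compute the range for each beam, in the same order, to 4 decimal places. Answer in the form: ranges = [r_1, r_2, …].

ranges = [2.7952, 1.9745, 1.7703, 3.4200, 4.4517, 0.3349, 0.3002]

beam 1: φ=-135°, α=15°
  dir = (cos 15°, sin 15°) = (0.9659, 0.2588); from cell (5,3)
  next x-line at t=0.7247, next y-line at t=2.7432; Δt_x=1.0353, Δt_y=3.8637
    x: enter (6,3) at t=0.7247
    x: enter (7,3) at t=1.7600
    y: enter (7,4) at t=2.7432
    x: enter (8,4) at t=2.7952 ← occupied
  → r_1 = 2.7952
beam 2: φ=-90°, α=60°
  dir = (cos 60°, sin 60°) = (0.5000, 0.8660); from cell (5,3)
  next x-line at t=1.4000, next y-line at t=0.8198; Δt_x=2.0000, Δt_y=1.1547
    y: enter (5,4) at t=0.8198
    x: enter (6,4) at t=1.4000
    y: enter (6,5) at t=1.9745 ← occupied
  → r_2 = 1.9745
beam 3: φ=-45°, α=105°
  dir = (cos 105°, sin 105°) = (-0.2588, 0.9659); from cell (5,3)
  next x-line at t=1.1591, next y-line at t=0.7350; Δt_x=3.8637, Δt_y=1.0353
    y: enter (5,4) at t=0.7350
    x: enter (4,4) at t=1.1591
    y: enter (4,5) at t=1.7703 ← occupied
  → r_3 = 1.7703
beam 4: φ=0°, α=150°
  dir = (cos 150°, sin 150°) = (-0.8660, 0.5000); from cell (5,3)
  next x-line at t=0.3464, next y-line at t=1.4200; Δt_x=1.1547, Δt_y=2.0000
    x: enter (4,3) at t=0.3464
    y: enter (4,4) at t=1.4200
    x: enter (3,4) at t=1.5011
    x: enter (2,4) at t=2.6558
    y: enter (2,5) at t=3.4200 ← occupied
  → r_4 = 3.4200
beam 5: φ=45°, α=195°
  dir = (cos 195°, sin 195°) = (-0.9659, -0.2588); from cell (5,3)
  next x-line at t=0.3106, next y-line at t=1.1205; Δt_x=1.0353, Δt_y=3.8637
    x: enter (4,3) at t=0.3106
    y: enter (4,2) at t=1.1205
    x: enter (3,2) at t=1.3459
    x: enter (2,2) at t=2.3811
    x: enter (1,2) at t=3.4164
    x: enter (0,2) at t=4.4517 ← occupied
  → r_5 = 4.4517
beam 6: φ=90°, α=240°
  dir = (cos 240°, sin 240°) = (-0.5000, -0.8660); from cell (5,3)
  next x-line at t=0.6000, next y-line at t=0.3349; Δt_x=2.0000, Δt_y=1.1547
    y: enter (5,2) at t=0.3349 ← occupied
  → r_6 = 0.3349
beam 7: φ=135°, α=285°
  dir = (cos 285°, sin 285°) = (0.2588, -0.9659); from cell (5,3)
  next x-line at t=2.7046, next y-line at t=0.3002; Δt_x=3.8637, Δt_y=1.0353
    y: enter (5,2) at t=0.3002 ← occupied
  → r_7 = 0.3002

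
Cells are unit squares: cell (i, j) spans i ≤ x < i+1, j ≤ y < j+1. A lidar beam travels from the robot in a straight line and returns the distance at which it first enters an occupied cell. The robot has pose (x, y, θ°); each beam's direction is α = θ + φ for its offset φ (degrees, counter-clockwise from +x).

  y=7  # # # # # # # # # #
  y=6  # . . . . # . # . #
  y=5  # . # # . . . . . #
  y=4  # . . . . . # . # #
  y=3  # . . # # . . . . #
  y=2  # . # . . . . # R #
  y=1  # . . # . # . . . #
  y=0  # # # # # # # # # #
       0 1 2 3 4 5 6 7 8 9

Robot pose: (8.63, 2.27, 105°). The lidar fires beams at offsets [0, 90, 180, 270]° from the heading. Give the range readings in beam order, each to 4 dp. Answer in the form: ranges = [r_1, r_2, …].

beam 1: φ=0°, α=105°
  cosα=-0.2588 sinα=0.9659 | (8,2) | tMaxX 2.4341 tMaxY 0.7558 | tΔX 3.8637 tΔY 1.0353
    t=0.7558 [y] (8,3)
    t=1.7910 [y] (8,4) — stop
  → r_1 = 1.7910
beam 2: φ=90°, α=195°
  cosα=-0.9659 sinα=-0.2588 | (8,2) | tMaxX 0.6522 tMaxY 1.0432 | tΔX 1.0353 tΔY 3.8637
    t=0.6522 [x] (7,2) — stop
  → r_2 = 0.6522
beam 3: φ=180°, α=285°
  cosα=0.2588 sinα=-0.9659 | (8,2) | tMaxX 1.4296 tMaxY 0.2795 | tΔX 3.8637 tΔY 1.0353
    t=0.2795 [y] (8,1)
    t=1.3148 [y] (8,0) — stop
  → r_3 = 1.3148
beam 4: φ=270°, α=15°
  cosα=0.9659 sinα=0.2588 | (8,2) | tMaxX 0.3831 tMaxY 2.8205 | tΔX 1.0353 tΔY 3.8637
    t=0.3831 [x] (9,2) — stop
  → r_4 = 0.3831

ranges = [1.7910, 0.6522, 1.3148, 0.3831]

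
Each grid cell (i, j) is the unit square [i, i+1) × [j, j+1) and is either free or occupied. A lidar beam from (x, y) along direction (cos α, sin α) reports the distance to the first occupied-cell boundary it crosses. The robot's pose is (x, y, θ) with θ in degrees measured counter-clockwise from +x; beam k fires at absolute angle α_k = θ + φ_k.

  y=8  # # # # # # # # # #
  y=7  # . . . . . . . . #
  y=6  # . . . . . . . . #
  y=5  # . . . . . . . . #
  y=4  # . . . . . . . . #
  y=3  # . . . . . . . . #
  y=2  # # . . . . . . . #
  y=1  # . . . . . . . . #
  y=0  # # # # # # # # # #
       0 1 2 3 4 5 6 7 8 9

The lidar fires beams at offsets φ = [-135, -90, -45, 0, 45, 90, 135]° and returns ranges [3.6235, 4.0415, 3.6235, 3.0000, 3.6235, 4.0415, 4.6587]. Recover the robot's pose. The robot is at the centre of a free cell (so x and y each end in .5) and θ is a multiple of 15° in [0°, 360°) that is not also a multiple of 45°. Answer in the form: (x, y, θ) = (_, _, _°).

Enumerate (i+0.5, j+0.5, θ) over the 55 free cells and 16 admissible headings. For each, cast all 7 beams and compare to the given ranges.
  (3.5, 5.5, 75°): beam 1 = 5.1962 ≠ 3.6235 ✗
  (1.5, 4.5, 150°): beam 1 = 7.7646 ≠ 3.6235 ✗
  (7.5, 6.5, 300°): beam 1 = 5.7956 ≠ 3.6235 ✗
  …
  (4.5, 4.5, 210°): r_1=3.6235, r_2=4.0415, r_3=3.6235, r_4=3.0000, r_5=3.6235, r_6=4.0415, r_7=4.6587 — all match ✓
Unique over the lattice → pose = (4.5, 4.5, 210°).

(x, y, θ) = (4.5, 4.5, 210°)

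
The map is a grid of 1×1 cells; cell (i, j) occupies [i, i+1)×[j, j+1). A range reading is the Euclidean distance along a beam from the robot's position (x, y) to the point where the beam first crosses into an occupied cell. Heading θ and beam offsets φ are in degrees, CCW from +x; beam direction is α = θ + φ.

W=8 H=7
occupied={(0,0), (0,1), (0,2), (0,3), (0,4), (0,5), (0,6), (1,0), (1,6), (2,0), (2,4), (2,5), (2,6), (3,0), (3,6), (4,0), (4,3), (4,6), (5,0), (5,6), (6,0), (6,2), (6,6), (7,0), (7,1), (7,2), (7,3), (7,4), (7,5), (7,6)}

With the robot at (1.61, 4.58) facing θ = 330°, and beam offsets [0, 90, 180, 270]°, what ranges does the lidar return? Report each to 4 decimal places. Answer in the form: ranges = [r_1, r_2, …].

beam 1: φ=0°, α=330°
  dir = (cos 330°, sin 330°) = (0.8660, -0.5000); from cell (1,4)
  next x-line at t=0.4503, next y-line at t=1.1600; Δt_x=1.1547, Δt_y=2.0000
    x: enter (2,4) at t=0.4503 ← occupied
  → r_1 = 0.4503
beam 2: φ=90°, α=60°
  dir = (cos 60°, sin 60°) = (0.5000, 0.8660); from cell (1,4)
  next x-line at t=0.7800, next y-line at t=0.4850; Δt_x=2.0000, Δt_y=1.1547
    y: enter (1,5) at t=0.4850
    x: enter (2,5) at t=0.7800 ← occupied
  → r_2 = 0.7800
beam 3: φ=180°, α=150°
  dir = (cos 150°, sin 150°) = (-0.8660, 0.5000); from cell (1,4)
  next x-line at t=0.7044, next y-line at t=0.8400; Δt_x=1.1547, Δt_y=2.0000
    x: enter (0,4) at t=0.7044 ← occupied
  → r_3 = 0.7044
beam 4: φ=270°, α=240°
  dir = (cos 240°, sin 240°) = (-0.5000, -0.8660); from cell (1,4)
  next x-line at t=1.2200, next y-line at t=0.6697; Δt_x=2.0000, Δt_y=1.1547
    y: enter (1,3) at t=0.6697
    x: enter (0,3) at t=1.2200 ← occupied
  → r_4 = 1.2200

ranges = [0.4503, 0.7800, 0.7044, 1.2200]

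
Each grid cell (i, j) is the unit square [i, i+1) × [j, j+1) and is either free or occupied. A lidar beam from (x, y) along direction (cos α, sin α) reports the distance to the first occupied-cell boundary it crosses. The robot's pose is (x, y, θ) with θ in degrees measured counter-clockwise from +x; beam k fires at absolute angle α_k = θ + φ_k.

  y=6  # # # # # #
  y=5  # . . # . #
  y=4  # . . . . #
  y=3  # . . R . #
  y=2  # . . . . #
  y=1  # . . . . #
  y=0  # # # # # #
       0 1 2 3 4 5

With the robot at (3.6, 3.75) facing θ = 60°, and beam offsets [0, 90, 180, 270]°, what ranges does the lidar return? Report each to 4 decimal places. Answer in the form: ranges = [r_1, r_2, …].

beam 1: φ=0°, α=60°
  dir = (cos 60°, sin 60°) = (0.5000, 0.8660); from cell (3,3)
  next x-line at t=0.8000, next y-line at t=0.2887; Δt_x=2.0000, Δt_y=1.1547
    y: enter (3,4) at t=0.2887
    x: enter (4,4) at t=0.8000
    y: enter (4,5) at t=1.4434
    y: enter (4,6) at t=2.5981 ← occupied
  → r_1 = 2.5981
beam 2: φ=90°, α=150°
  dir = (cos 150°, sin 150°) = (-0.8660, 0.5000); from cell (3,3)
  next x-line at t=0.6928, next y-line at t=0.5000; Δt_x=1.1547, Δt_y=2.0000
    y: enter (3,4) at t=0.5000
    x: enter (2,4) at t=0.6928
    x: enter (1,4) at t=1.8475
    y: enter (1,5) at t=2.5000
    x: enter (0,5) at t=3.0022 ← occupied
  → r_2 = 3.0022
beam 3: φ=180°, α=240°
  dir = (cos 240°, sin 240°) = (-0.5000, -0.8660); from cell (3,3)
  next x-line at t=1.2000, next y-line at t=0.8660; Δt_x=2.0000, Δt_y=1.1547
    y: enter (3,2) at t=0.8660
    x: enter (2,2) at t=1.2000
    y: enter (2,1) at t=2.0207
    y: enter (2,0) at t=3.1754 ← occupied
  → r_3 = 3.1754
beam 4: φ=270°, α=330°
  dir = (cos 330°, sin 330°) = (0.8660, -0.5000); from cell (3,3)
  next x-line at t=0.4619, next y-line at t=1.5000; Δt_x=1.1547, Δt_y=2.0000
    x: enter (4,3) at t=0.4619
    y: enter (4,2) at t=1.5000
    x: enter (5,2) at t=1.6166 ← occupied
  → r_4 = 1.6166

ranges = [2.5981, 3.0022, 3.1754, 1.6166]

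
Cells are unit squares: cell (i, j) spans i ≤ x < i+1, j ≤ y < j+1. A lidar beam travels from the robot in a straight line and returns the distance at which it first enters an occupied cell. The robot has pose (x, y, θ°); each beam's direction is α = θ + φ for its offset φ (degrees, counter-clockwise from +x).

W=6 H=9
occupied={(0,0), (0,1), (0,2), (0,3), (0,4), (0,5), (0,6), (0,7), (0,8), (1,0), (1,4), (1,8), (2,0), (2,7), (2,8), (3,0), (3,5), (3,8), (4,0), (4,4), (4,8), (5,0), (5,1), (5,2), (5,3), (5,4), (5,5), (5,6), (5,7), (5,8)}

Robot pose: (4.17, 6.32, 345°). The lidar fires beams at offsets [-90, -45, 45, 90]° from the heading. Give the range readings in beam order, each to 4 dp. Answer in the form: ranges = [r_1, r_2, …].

ranges = [0.6568, 1.5242, 0.9584, 1.7393]

beam 1: φ=-90°, α=255°
  dir = (cos 255°, sin 255°) = (-0.2588, -0.9659); from cell (4,6)
  next x-line at t=0.6568, next y-line at t=0.3313; Δt_x=3.8637, Δt_y=1.0353
    y: enter (4,5) at t=0.3313
    x: enter (3,5) at t=0.6568 ← occupied
  → r_1 = 0.6568
beam 2: φ=-45°, α=300°
  dir = (cos 300°, sin 300°) = (0.5000, -0.8660); from cell (4,6)
  next x-line at t=1.6600, next y-line at t=0.3695; Δt_x=2.0000, Δt_y=1.1547
    y: enter (4,5) at t=0.3695
    y: enter (4,4) at t=1.5242 ← occupied
  → r_2 = 1.5242
beam 3: φ=45°, α=30°
  dir = (cos 30°, sin 30°) = (0.8660, 0.5000); from cell (4,6)
  next x-line at t=0.9584, next y-line at t=1.3600; Δt_x=1.1547, Δt_y=2.0000
    x: enter (5,6) at t=0.9584 ← occupied
  → r_3 = 0.9584
beam 4: φ=90°, α=75°
  dir = (cos 75°, sin 75°) = (0.2588, 0.9659); from cell (4,6)
  next x-line at t=3.2069, next y-line at t=0.7040; Δt_x=3.8637, Δt_y=1.0353
    y: enter (4,7) at t=0.7040
    y: enter (4,8) at t=1.7393 ← occupied
  → r_4 = 1.7393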